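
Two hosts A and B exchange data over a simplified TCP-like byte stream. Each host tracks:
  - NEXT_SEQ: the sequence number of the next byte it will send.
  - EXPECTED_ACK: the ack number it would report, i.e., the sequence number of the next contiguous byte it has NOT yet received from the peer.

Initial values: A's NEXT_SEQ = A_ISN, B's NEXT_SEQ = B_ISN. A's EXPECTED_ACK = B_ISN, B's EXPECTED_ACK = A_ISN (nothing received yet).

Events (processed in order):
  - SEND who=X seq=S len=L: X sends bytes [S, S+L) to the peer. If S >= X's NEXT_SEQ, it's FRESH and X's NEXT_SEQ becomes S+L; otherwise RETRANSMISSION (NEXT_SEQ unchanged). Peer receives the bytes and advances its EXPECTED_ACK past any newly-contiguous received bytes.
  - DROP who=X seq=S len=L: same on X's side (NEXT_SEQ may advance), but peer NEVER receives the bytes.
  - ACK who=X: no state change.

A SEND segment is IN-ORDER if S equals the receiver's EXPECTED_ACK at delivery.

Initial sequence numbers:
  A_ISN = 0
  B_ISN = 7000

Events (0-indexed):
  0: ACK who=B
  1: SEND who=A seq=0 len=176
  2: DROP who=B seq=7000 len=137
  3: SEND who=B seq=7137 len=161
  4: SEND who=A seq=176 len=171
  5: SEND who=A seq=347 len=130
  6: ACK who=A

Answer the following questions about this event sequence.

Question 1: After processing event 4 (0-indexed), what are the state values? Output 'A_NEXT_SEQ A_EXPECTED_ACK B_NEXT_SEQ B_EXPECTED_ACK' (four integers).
After event 0: A_seq=0 A_ack=7000 B_seq=7000 B_ack=0
After event 1: A_seq=176 A_ack=7000 B_seq=7000 B_ack=176
After event 2: A_seq=176 A_ack=7000 B_seq=7137 B_ack=176
After event 3: A_seq=176 A_ack=7000 B_seq=7298 B_ack=176
After event 4: A_seq=347 A_ack=7000 B_seq=7298 B_ack=347

347 7000 7298 347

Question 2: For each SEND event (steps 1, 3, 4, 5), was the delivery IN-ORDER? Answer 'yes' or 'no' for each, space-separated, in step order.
Step 1: SEND seq=0 -> in-order
Step 3: SEND seq=7137 -> out-of-order
Step 4: SEND seq=176 -> in-order
Step 5: SEND seq=347 -> in-order

Answer: yes no yes yes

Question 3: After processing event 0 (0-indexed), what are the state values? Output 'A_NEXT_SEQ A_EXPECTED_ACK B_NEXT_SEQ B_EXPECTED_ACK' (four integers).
After event 0: A_seq=0 A_ack=7000 B_seq=7000 B_ack=0

0 7000 7000 0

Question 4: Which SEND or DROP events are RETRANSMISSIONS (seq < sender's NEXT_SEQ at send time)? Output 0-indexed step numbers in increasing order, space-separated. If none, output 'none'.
Answer: none

Derivation:
Step 1: SEND seq=0 -> fresh
Step 2: DROP seq=7000 -> fresh
Step 3: SEND seq=7137 -> fresh
Step 4: SEND seq=176 -> fresh
Step 5: SEND seq=347 -> fresh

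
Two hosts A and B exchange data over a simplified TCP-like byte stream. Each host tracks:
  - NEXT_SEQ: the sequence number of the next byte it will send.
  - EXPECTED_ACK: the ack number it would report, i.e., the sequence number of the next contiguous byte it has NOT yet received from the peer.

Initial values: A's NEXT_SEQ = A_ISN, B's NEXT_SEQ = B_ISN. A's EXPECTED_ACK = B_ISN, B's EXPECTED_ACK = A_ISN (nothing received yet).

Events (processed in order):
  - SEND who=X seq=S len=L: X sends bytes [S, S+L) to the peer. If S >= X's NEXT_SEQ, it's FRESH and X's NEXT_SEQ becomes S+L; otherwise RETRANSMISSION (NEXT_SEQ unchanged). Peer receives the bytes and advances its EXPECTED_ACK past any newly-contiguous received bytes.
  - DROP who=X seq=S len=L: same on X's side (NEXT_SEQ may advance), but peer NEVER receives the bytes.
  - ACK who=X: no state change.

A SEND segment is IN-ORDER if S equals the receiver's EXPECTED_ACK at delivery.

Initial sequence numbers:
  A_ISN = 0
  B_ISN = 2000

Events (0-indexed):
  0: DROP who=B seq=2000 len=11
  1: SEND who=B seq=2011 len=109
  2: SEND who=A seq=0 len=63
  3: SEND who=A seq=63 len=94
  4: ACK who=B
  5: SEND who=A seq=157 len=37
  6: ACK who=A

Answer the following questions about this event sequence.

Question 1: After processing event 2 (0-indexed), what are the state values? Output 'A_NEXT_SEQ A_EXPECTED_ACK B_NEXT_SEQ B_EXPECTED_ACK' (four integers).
After event 0: A_seq=0 A_ack=2000 B_seq=2011 B_ack=0
After event 1: A_seq=0 A_ack=2000 B_seq=2120 B_ack=0
After event 2: A_seq=63 A_ack=2000 B_seq=2120 B_ack=63

63 2000 2120 63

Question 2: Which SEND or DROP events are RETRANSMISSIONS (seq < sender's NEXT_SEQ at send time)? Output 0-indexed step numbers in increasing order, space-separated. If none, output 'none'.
Answer: none

Derivation:
Step 0: DROP seq=2000 -> fresh
Step 1: SEND seq=2011 -> fresh
Step 2: SEND seq=0 -> fresh
Step 3: SEND seq=63 -> fresh
Step 5: SEND seq=157 -> fresh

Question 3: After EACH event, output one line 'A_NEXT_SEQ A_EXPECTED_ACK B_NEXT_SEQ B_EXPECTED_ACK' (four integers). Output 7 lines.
0 2000 2011 0
0 2000 2120 0
63 2000 2120 63
157 2000 2120 157
157 2000 2120 157
194 2000 2120 194
194 2000 2120 194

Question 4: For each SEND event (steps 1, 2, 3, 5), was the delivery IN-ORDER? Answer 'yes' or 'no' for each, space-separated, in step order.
Step 1: SEND seq=2011 -> out-of-order
Step 2: SEND seq=0 -> in-order
Step 3: SEND seq=63 -> in-order
Step 5: SEND seq=157 -> in-order

Answer: no yes yes yes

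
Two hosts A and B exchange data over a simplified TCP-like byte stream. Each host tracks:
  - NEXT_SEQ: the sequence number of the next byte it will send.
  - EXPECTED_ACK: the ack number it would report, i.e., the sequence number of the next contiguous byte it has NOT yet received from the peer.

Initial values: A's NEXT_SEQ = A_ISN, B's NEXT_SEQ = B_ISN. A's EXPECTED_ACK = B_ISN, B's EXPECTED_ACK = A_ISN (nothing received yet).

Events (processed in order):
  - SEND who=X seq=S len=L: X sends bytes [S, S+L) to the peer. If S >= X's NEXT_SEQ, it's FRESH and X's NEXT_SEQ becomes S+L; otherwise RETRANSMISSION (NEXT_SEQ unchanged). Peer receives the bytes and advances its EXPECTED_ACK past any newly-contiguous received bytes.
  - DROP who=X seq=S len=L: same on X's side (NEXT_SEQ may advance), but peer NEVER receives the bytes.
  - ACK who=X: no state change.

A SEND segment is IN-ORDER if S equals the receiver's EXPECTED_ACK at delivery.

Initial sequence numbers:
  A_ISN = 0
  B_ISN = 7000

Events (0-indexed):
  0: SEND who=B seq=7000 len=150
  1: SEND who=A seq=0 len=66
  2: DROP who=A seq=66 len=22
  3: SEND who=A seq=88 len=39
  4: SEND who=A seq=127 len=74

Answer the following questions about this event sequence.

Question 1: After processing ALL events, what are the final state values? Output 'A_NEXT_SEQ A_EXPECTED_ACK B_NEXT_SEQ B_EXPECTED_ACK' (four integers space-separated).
Answer: 201 7150 7150 66

Derivation:
After event 0: A_seq=0 A_ack=7150 B_seq=7150 B_ack=0
After event 1: A_seq=66 A_ack=7150 B_seq=7150 B_ack=66
After event 2: A_seq=88 A_ack=7150 B_seq=7150 B_ack=66
After event 3: A_seq=127 A_ack=7150 B_seq=7150 B_ack=66
After event 4: A_seq=201 A_ack=7150 B_seq=7150 B_ack=66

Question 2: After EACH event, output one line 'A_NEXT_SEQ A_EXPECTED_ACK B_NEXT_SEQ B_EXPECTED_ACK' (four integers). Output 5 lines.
0 7150 7150 0
66 7150 7150 66
88 7150 7150 66
127 7150 7150 66
201 7150 7150 66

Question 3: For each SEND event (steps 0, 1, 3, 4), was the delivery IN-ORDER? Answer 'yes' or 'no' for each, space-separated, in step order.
Step 0: SEND seq=7000 -> in-order
Step 1: SEND seq=0 -> in-order
Step 3: SEND seq=88 -> out-of-order
Step 4: SEND seq=127 -> out-of-order

Answer: yes yes no no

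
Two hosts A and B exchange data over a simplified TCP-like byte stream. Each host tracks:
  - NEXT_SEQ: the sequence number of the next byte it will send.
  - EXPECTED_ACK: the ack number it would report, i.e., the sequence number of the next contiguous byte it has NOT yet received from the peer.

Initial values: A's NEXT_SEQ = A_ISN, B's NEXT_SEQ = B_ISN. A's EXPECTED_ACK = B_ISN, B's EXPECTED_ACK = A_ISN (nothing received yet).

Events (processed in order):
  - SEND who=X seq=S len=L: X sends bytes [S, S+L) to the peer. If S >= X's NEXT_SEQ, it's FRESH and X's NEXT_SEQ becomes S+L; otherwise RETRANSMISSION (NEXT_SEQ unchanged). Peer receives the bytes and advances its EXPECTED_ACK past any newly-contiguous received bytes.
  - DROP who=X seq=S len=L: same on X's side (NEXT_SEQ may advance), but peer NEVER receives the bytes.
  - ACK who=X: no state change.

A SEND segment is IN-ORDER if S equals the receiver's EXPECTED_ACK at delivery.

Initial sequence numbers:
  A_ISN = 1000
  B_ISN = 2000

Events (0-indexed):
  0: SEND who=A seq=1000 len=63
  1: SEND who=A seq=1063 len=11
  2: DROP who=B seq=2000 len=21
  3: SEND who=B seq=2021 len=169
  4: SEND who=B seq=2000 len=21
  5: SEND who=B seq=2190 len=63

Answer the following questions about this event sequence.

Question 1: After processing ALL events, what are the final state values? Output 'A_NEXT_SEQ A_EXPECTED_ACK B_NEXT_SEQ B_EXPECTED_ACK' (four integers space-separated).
After event 0: A_seq=1063 A_ack=2000 B_seq=2000 B_ack=1063
After event 1: A_seq=1074 A_ack=2000 B_seq=2000 B_ack=1074
After event 2: A_seq=1074 A_ack=2000 B_seq=2021 B_ack=1074
After event 3: A_seq=1074 A_ack=2000 B_seq=2190 B_ack=1074
After event 4: A_seq=1074 A_ack=2190 B_seq=2190 B_ack=1074
After event 5: A_seq=1074 A_ack=2253 B_seq=2253 B_ack=1074

Answer: 1074 2253 2253 1074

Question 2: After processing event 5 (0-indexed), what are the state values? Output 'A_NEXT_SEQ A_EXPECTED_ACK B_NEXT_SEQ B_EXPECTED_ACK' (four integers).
After event 0: A_seq=1063 A_ack=2000 B_seq=2000 B_ack=1063
After event 1: A_seq=1074 A_ack=2000 B_seq=2000 B_ack=1074
After event 2: A_seq=1074 A_ack=2000 B_seq=2021 B_ack=1074
After event 3: A_seq=1074 A_ack=2000 B_seq=2190 B_ack=1074
After event 4: A_seq=1074 A_ack=2190 B_seq=2190 B_ack=1074
After event 5: A_seq=1074 A_ack=2253 B_seq=2253 B_ack=1074

1074 2253 2253 1074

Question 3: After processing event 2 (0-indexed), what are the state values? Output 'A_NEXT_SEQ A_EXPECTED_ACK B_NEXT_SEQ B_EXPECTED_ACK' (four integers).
After event 0: A_seq=1063 A_ack=2000 B_seq=2000 B_ack=1063
After event 1: A_seq=1074 A_ack=2000 B_seq=2000 B_ack=1074
After event 2: A_seq=1074 A_ack=2000 B_seq=2021 B_ack=1074

1074 2000 2021 1074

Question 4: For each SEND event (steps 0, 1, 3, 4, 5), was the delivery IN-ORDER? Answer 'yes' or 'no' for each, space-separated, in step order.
Answer: yes yes no yes yes

Derivation:
Step 0: SEND seq=1000 -> in-order
Step 1: SEND seq=1063 -> in-order
Step 3: SEND seq=2021 -> out-of-order
Step 4: SEND seq=2000 -> in-order
Step 5: SEND seq=2190 -> in-order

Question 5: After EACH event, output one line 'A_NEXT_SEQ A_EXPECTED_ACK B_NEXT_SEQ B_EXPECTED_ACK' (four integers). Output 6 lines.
1063 2000 2000 1063
1074 2000 2000 1074
1074 2000 2021 1074
1074 2000 2190 1074
1074 2190 2190 1074
1074 2253 2253 1074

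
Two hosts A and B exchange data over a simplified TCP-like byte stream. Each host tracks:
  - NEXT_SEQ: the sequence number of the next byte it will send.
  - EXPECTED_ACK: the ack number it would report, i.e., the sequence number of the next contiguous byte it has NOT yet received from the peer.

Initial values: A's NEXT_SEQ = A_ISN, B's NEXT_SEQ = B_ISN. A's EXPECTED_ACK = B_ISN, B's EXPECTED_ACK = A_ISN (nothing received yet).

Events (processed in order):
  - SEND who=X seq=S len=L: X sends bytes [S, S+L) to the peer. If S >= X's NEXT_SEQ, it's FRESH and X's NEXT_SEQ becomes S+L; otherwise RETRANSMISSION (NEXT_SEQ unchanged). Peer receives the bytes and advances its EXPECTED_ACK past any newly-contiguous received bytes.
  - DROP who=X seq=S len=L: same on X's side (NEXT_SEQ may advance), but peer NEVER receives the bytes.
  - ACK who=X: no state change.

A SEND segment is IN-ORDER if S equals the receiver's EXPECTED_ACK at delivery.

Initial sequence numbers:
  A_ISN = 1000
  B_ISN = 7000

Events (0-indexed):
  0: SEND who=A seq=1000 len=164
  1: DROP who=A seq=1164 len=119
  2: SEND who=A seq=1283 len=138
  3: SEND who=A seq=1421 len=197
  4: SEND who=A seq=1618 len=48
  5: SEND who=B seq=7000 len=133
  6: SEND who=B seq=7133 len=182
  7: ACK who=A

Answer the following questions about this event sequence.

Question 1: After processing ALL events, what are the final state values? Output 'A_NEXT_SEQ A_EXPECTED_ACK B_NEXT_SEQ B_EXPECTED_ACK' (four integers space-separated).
After event 0: A_seq=1164 A_ack=7000 B_seq=7000 B_ack=1164
After event 1: A_seq=1283 A_ack=7000 B_seq=7000 B_ack=1164
After event 2: A_seq=1421 A_ack=7000 B_seq=7000 B_ack=1164
After event 3: A_seq=1618 A_ack=7000 B_seq=7000 B_ack=1164
After event 4: A_seq=1666 A_ack=7000 B_seq=7000 B_ack=1164
After event 5: A_seq=1666 A_ack=7133 B_seq=7133 B_ack=1164
After event 6: A_seq=1666 A_ack=7315 B_seq=7315 B_ack=1164
After event 7: A_seq=1666 A_ack=7315 B_seq=7315 B_ack=1164

Answer: 1666 7315 7315 1164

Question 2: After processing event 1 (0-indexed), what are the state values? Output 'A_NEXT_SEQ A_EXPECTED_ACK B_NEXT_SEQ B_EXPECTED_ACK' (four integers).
After event 0: A_seq=1164 A_ack=7000 B_seq=7000 B_ack=1164
After event 1: A_seq=1283 A_ack=7000 B_seq=7000 B_ack=1164

1283 7000 7000 1164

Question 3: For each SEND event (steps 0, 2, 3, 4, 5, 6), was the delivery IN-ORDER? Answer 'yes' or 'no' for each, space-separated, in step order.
Step 0: SEND seq=1000 -> in-order
Step 2: SEND seq=1283 -> out-of-order
Step 3: SEND seq=1421 -> out-of-order
Step 4: SEND seq=1618 -> out-of-order
Step 5: SEND seq=7000 -> in-order
Step 6: SEND seq=7133 -> in-order

Answer: yes no no no yes yes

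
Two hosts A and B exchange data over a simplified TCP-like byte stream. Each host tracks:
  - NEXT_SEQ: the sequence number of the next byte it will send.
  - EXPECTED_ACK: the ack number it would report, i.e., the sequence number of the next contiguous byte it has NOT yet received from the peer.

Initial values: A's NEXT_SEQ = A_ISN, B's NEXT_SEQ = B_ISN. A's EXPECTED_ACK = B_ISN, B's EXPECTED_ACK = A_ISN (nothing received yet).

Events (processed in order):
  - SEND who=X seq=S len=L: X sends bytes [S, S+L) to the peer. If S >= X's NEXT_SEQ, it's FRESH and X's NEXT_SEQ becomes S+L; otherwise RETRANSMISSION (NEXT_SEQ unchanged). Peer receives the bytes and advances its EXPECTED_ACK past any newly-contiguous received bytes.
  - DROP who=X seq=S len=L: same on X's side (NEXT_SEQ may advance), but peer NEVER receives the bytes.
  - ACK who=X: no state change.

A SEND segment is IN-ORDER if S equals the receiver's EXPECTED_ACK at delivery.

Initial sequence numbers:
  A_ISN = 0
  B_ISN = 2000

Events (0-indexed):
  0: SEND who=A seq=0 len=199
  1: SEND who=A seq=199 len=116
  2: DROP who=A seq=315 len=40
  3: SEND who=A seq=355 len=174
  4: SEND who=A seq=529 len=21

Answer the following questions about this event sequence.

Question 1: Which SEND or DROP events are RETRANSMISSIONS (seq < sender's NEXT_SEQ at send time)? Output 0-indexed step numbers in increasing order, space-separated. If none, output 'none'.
Step 0: SEND seq=0 -> fresh
Step 1: SEND seq=199 -> fresh
Step 2: DROP seq=315 -> fresh
Step 3: SEND seq=355 -> fresh
Step 4: SEND seq=529 -> fresh

Answer: none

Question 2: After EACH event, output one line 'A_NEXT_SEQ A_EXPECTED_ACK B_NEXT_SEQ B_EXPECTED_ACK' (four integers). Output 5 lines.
199 2000 2000 199
315 2000 2000 315
355 2000 2000 315
529 2000 2000 315
550 2000 2000 315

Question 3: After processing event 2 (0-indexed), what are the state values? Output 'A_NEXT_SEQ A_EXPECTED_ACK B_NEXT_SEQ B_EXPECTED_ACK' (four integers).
After event 0: A_seq=199 A_ack=2000 B_seq=2000 B_ack=199
After event 1: A_seq=315 A_ack=2000 B_seq=2000 B_ack=315
After event 2: A_seq=355 A_ack=2000 B_seq=2000 B_ack=315

355 2000 2000 315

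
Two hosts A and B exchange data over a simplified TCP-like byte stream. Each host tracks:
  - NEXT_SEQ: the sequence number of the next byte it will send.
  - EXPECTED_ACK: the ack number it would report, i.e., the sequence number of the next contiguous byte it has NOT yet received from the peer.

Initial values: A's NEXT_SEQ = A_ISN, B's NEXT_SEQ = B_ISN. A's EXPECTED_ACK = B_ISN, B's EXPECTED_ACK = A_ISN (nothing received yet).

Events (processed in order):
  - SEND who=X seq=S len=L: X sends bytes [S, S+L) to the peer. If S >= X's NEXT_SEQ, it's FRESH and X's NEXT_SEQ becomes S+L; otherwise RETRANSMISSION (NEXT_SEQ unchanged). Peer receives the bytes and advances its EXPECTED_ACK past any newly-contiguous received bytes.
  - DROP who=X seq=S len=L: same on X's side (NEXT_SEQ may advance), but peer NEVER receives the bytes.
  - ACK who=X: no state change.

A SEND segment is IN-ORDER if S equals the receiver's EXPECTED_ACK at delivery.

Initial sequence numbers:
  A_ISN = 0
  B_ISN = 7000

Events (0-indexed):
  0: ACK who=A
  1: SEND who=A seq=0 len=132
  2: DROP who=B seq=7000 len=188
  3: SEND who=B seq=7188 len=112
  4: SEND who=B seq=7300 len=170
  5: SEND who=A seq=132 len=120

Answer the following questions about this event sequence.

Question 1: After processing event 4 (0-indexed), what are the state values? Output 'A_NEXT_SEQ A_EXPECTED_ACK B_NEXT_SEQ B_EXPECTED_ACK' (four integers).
After event 0: A_seq=0 A_ack=7000 B_seq=7000 B_ack=0
After event 1: A_seq=132 A_ack=7000 B_seq=7000 B_ack=132
After event 2: A_seq=132 A_ack=7000 B_seq=7188 B_ack=132
After event 3: A_seq=132 A_ack=7000 B_seq=7300 B_ack=132
After event 4: A_seq=132 A_ack=7000 B_seq=7470 B_ack=132

132 7000 7470 132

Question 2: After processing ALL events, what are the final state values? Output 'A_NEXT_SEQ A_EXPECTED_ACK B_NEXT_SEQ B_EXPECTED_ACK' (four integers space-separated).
After event 0: A_seq=0 A_ack=7000 B_seq=7000 B_ack=0
After event 1: A_seq=132 A_ack=7000 B_seq=7000 B_ack=132
After event 2: A_seq=132 A_ack=7000 B_seq=7188 B_ack=132
After event 3: A_seq=132 A_ack=7000 B_seq=7300 B_ack=132
After event 4: A_seq=132 A_ack=7000 B_seq=7470 B_ack=132
After event 5: A_seq=252 A_ack=7000 B_seq=7470 B_ack=252

Answer: 252 7000 7470 252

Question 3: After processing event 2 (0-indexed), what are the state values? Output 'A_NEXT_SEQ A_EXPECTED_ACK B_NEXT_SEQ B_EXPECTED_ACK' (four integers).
After event 0: A_seq=0 A_ack=7000 B_seq=7000 B_ack=0
After event 1: A_seq=132 A_ack=7000 B_seq=7000 B_ack=132
After event 2: A_seq=132 A_ack=7000 B_seq=7188 B_ack=132

132 7000 7188 132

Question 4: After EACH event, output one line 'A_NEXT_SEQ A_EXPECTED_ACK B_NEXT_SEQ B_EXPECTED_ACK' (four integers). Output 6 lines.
0 7000 7000 0
132 7000 7000 132
132 7000 7188 132
132 7000 7300 132
132 7000 7470 132
252 7000 7470 252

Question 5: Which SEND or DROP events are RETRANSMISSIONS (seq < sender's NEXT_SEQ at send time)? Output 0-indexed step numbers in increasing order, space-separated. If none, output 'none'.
Answer: none

Derivation:
Step 1: SEND seq=0 -> fresh
Step 2: DROP seq=7000 -> fresh
Step 3: SEND seq=7188 -> fresh
Step 4: SEND seq=7300 -> fresh
Step 5: SEND seq=132 -> fresh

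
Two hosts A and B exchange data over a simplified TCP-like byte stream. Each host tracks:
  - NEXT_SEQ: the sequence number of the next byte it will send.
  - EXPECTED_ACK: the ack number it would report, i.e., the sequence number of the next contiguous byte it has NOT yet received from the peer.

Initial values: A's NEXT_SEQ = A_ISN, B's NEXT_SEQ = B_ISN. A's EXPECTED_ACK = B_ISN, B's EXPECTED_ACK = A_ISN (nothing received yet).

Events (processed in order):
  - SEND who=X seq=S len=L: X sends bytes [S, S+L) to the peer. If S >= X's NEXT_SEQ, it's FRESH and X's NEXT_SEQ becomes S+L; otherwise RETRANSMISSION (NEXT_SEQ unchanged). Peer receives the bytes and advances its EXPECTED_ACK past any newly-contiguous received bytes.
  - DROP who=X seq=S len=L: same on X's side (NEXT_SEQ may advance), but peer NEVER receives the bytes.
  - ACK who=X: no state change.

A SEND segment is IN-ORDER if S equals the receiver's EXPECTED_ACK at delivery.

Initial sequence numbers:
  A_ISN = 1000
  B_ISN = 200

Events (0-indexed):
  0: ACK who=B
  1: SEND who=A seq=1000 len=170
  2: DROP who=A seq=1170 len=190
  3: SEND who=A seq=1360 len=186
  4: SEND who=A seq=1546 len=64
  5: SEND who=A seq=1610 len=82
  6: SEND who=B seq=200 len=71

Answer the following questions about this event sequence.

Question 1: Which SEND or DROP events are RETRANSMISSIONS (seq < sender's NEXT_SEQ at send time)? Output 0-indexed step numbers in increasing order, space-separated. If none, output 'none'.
Answer: none

Derivation:
Step 1: SEND seq=1000 -> fresh
Step 2: DROP seq=1170 -> fresh
Step 3: SEND seq=1360 -> fresh
Step 4: SEND seq=1546 -> fresh
Step 5: SEND seq=1610 -> fresh
Step 6: SEND seq=200 -> fresh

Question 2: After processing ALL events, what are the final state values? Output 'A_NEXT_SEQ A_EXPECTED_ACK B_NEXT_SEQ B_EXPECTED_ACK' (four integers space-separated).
After event 0: A_seq=1000 A_ack=200 B_seq=200 B_ack=1000
After event 1: A_seq=1170 A_ack=200 B_seq=200 B_ack=1170
After event 2: A_seq=1360 A_ack=200 B_seq=200 B_ack=1170
After event 3: A_seq=1546 A_ack=200 B_seq=200 B_ack=1170
After event 4: A_seq=1610 A_ack=200 B_seq=200 B_ack=1170
After event 5: A_seq=1692 A_ack=200 B_seq=200 B_ack=1170
After event 6: A_seq=1692 A_ack=271 B_seq=271 B_ack=1170

Answer: 1692 271 271 1170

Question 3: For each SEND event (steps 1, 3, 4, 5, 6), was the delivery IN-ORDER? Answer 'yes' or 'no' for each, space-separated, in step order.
Step 1: SEND seq=1000 -> in-order
Step 3: SEND seq=1360 -> out-of-order
Step 4: SEND seq=1546 -> out-of-order
Step 5: SEND seq=1610 -> out-of-order
Step 6: SEND seq=200 -> in-order

Answer: yes no no no yes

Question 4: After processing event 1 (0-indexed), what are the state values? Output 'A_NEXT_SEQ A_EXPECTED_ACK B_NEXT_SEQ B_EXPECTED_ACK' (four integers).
After event 0: A_seq=1000 A_ack=200 B_seq=200 B_ack=1000
After event 1: A_seq=1170 A_ack=200 B_seq=200 B_ack=1170

1170 200 200 1170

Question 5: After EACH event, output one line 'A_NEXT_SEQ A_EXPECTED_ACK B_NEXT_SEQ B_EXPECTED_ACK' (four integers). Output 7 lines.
1000 200 200 1000
1170 200 200 1170
1360 200 200 1170
1546 200 200 1170
1610 200 200 1170
1692 200 200 1170
1692 271 271 1170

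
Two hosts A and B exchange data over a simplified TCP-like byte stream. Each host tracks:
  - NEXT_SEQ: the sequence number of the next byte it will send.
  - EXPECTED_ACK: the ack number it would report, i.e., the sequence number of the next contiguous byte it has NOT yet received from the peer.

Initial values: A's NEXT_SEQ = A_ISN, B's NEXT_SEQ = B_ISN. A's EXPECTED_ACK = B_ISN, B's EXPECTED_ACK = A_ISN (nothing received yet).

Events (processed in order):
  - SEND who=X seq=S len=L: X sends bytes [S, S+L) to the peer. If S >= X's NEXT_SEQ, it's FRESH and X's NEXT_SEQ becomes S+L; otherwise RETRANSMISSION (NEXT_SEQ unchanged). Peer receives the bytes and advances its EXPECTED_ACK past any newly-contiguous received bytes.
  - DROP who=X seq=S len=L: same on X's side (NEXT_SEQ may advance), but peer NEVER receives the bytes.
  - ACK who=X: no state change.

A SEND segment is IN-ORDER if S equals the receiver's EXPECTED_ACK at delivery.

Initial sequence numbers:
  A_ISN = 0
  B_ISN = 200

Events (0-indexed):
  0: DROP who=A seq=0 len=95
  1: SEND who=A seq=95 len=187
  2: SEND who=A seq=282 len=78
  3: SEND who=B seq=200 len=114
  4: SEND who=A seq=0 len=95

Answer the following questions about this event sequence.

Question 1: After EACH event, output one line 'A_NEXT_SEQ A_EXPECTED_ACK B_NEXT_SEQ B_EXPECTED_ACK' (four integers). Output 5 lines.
95 200 200 0
282 200 200 0
360 200 200 0
360 314 314 0
360 314 314 360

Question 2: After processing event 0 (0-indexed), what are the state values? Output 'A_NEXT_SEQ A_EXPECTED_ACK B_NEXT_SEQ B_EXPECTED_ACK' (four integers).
After event 0: A_seq=95 A_ack=200 B_seq=200 B_ack=0

95 200 200 0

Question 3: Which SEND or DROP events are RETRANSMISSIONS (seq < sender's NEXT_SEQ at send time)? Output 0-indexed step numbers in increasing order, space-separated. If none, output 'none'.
Answer: 4

Derivation:
Step 0: DROP seq=0 -> fresh
Step 1: SEND seq=95 -> fresh
Step 2: SEND seq=282 -> fresh
Step 3: SEND seq=200 -> fresh
Step 4: SEND seq=0 -> retransmit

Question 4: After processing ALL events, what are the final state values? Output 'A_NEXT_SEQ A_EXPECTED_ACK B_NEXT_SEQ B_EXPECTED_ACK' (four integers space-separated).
Answer: 360 314 314 360

Derivation:
After event 0: A_seq=95 A_ack=200 B_seq=200 B_ack=0
After event 1: A_seq=282 A_ack=200 B_seq=200 B_ack=0
After event 2: A_seq=360 A_ack=200 B_seq=200 B_ack=0
After event 3: A_seq=360 A_ack=314 B_seq=314 B_ack=0
After event 4: A_seq=360 A_ack=314 B_seq=314 B_ack=360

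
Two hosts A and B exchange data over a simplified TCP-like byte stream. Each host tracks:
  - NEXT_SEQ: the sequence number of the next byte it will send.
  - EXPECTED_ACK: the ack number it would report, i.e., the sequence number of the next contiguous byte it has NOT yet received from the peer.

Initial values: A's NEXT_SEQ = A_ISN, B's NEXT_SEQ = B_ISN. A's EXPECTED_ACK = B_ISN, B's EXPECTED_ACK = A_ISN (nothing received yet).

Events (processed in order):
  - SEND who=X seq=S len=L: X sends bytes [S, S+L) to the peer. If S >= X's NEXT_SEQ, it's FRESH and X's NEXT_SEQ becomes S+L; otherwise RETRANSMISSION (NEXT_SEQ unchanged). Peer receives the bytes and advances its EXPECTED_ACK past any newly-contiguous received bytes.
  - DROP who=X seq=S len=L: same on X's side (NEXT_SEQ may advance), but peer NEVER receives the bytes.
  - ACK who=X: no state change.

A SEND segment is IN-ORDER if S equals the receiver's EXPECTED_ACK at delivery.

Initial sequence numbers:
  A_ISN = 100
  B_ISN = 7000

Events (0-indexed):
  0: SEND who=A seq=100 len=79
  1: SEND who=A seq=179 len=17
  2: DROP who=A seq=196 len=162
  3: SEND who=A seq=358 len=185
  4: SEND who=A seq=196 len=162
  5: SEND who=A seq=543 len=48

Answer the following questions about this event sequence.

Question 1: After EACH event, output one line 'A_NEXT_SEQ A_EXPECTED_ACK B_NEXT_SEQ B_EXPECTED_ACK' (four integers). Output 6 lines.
179 7000 7000 179
196 7000 7000 196
358 7000 7000 196
543 7000 7000 196
543 7000 7000 543
591 7000 7000 591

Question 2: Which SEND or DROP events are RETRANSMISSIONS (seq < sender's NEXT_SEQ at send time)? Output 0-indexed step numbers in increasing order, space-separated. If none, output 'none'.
Answer: 4

Derivation:
Step 0: SEND seq=100 -> fresh
Step 1: SEND seq=179 -> fresh
Step 2: DROP seq=196 -> fresh
Step 3: SEND seq=358 -> fresh
Step 4: SEND seq=196 -> retransmit
Step 5: SEND seq=543 -> fresh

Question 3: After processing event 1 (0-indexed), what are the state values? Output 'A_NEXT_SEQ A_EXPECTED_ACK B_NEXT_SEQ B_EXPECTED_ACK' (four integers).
After event 0: A_seq=179 A_ack=7000 B_seq=7000 B_ack=179
After event 1: A_seq=196 A_ack=7000 B_seq=7000 B_ack=196

196 7000 7000 196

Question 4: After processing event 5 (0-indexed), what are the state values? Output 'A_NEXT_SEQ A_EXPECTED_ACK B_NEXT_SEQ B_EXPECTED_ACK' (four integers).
After event 0: A_seq=179 A_ack=7000 B_seq=7000 B_ack=179
After event 1: A_seq=196 A_ack=7000 B_seq=7000 B_ack=196
After event 2: A_seq=358 A_ack=7000 B_seq=7000 B_ack=196
After event 3: A_seq=543 A_ack=7000 B_seq=7000 B_ack=196
After event 4: A_seq=543 A_ack=7000 B_seq=7000 B_ack=543
After event 5: A_seq=591 A_ack=7000 B_seq=7000 B_ack=591

591 7000 7000 591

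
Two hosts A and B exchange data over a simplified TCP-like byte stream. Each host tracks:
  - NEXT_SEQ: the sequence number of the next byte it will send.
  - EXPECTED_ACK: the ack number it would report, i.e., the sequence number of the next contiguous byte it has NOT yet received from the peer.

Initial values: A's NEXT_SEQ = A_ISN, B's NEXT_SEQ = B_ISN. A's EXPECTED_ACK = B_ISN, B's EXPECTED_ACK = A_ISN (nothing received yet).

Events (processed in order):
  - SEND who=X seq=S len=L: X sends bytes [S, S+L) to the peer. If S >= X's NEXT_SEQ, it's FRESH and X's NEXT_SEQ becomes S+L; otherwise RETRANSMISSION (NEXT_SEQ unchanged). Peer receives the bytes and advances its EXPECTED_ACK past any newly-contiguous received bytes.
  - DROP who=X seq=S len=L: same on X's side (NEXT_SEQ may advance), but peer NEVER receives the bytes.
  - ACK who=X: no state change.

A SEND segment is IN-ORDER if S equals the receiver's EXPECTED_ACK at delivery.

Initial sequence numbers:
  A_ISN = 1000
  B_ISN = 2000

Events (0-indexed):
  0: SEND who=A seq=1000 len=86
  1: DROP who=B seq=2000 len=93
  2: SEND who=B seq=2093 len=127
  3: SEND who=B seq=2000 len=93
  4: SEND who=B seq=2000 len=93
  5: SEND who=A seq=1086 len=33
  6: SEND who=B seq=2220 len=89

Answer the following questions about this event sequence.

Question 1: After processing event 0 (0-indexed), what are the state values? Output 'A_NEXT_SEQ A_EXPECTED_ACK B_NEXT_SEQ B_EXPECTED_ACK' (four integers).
After event 0: A_seq=1086 A_ack=2000 B_seq=2000 B_ack=1086

1086 2000 2000 1086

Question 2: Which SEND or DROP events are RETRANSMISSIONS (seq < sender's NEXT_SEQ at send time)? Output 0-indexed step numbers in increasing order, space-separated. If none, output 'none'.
Answer: 3 4

Derivation:
Step 0: SEND seq=1000 -> fresh
Step 1: DROP seq=2000 -> fresh
Step 2: SEND seq=2093 -> fresh
Step 3: SEND seq=2000 -> retransmit
Step 4: SEND seq=2000 -> retransmit
Step 5: SEND seq=1086 -> fresh
Step 6: SEND seq=2220 -> fresh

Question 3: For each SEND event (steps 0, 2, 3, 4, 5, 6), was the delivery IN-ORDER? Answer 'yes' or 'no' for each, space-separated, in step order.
Step 0: SEND seq=1000 -> in-order
Step 2: SEND seq=2093 -> out-of-order
Step 3: SEND seq=2000 -> in-order
Step 4: SEND seq=2000 -> out-of-order
Step 5: SEND seq=1086 -> in-order
Step 6: SEND seq=2220 -> in-order

Answer: yes no yes no yes yes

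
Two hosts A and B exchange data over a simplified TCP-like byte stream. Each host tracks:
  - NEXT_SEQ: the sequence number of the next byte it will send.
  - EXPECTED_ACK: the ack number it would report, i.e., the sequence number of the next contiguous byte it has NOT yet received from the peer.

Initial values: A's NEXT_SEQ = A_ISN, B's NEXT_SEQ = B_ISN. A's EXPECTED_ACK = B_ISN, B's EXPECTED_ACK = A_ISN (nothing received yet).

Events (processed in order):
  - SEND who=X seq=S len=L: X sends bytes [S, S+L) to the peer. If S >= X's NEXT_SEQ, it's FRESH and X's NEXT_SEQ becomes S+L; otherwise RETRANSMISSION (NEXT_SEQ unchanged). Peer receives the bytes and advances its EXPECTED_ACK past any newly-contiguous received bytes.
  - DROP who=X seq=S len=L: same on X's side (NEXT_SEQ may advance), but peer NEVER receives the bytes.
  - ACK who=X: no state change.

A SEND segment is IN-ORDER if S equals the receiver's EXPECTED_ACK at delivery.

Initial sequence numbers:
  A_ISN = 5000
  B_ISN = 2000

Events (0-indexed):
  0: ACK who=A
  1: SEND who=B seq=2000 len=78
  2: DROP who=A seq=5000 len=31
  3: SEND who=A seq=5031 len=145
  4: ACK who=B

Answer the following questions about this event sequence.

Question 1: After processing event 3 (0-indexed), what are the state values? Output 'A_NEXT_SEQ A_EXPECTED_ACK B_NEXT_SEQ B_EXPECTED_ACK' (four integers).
After event 0: A_seq=5000 A_ack=2000 B_seq=2000 B_ack=5000
After event 1: A_seq=5000 A_ack=2078 B_seq=2078 B_ack=5000
After event 2: A_seq=5031 A_ack=2078 B_seq=2078 B_ack=5000
After event 3: A_seq=5176 A_ack=2078 B_seq=2078 B_ack=5000

5176 2078 2078 5000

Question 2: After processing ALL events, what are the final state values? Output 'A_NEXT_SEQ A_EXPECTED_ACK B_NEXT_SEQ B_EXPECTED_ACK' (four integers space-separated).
Answer: 5176 2078 2078 5000

Derivation:
After event 0: A_seq=5000 A_ack=2000 B_seq=2000 B_ack=5000
After event 1: A_seq=5000 A_ack=2078 B_seq=2078 B_ack=5000
After event 2: A_seq=5031 A_ack=2078 B_seq=2078 B_ack=5000
After event 3: A_seq=5176 A_ack=2078 B_seq=2078 B_ack=5000
After event 4: A_seq=5176 A_ack=2078 B_seq=2078 B_ack=5000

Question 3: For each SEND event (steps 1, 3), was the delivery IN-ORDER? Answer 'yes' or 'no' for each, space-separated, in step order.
Answer: yes no

Derivation:
Step 1: SEND seq=2000 -> in-order
Step 3: SEND seq=5031 -> out-of-order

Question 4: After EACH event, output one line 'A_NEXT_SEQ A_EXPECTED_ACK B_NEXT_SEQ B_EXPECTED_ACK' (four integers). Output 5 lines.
5000 2000 2000 5000
5000 2078 2078 5000
5031 2078 2078 5000
5176 2078 2078 5000
5176 2078 2078 5000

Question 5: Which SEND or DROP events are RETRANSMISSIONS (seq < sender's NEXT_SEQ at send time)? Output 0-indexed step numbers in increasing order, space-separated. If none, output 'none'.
Answer: none

Derivation:
Step 1: SEND seq=2000 -> fresh
Step 2: DROP seq=5000 -> fresh
Step 3: SEND seq=5031 -> fresh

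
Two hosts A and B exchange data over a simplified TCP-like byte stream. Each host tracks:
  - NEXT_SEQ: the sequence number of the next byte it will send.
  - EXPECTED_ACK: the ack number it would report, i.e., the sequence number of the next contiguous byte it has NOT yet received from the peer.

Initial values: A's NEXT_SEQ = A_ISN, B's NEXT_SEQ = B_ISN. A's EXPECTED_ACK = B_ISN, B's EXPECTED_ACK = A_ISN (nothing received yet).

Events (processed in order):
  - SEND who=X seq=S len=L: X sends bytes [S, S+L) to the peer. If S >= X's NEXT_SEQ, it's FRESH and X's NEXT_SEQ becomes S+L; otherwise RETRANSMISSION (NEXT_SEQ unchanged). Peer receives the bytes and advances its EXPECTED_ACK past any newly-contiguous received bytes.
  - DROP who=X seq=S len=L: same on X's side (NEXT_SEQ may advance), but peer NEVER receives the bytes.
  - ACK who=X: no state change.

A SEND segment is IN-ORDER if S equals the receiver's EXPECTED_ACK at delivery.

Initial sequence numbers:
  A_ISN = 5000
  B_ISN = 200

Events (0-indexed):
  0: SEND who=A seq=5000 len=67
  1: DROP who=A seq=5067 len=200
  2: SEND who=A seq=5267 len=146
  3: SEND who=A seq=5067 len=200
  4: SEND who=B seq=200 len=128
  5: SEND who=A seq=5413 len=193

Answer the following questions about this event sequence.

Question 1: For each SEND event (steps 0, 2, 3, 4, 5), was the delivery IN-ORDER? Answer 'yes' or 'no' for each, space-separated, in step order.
Step 0: SEND seq=5000 -> in-order
Step 2: SEND seq=5267 -> out-of-order
Step 3: SEND seq=5067 -> in-order
Step 4: SEND seq=200 -> in-order
Step 5: SEND seq=5413 -> in-order

Answer: yes no yes yes yes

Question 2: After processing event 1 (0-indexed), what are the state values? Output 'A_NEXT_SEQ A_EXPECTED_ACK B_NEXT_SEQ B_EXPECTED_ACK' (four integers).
After event 0: A_seq=5067 A_ack=200 B_seq=200 B_ack=5067
After event 1: A_seq=5267 A_ack=200 B_seq=200 B_ack=5067

5267 200 200 5067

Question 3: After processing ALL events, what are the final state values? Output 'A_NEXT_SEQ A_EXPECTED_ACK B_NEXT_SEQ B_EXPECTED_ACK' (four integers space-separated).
After event 0: A_seq=5067 A_ack=200 B_seq=200 B_ack=5067
After event 1: A_seq=5267 A_ack=200 B_seq=200 B_ack=5067
After event 2: A_seq=5413 A_ack=200 B_seq=200 B_ack=5067
After event 3: A_seq=5413 A_ack=200 B_seq=200 B_ack=5413
After event 4: A_seq=5413 A_ack=328 B_seq=328 B_ack=5413
After event 5: A_seq=5606 A_ack=328 B_seq=328 B_ack=5606

Answer: 5606 328 328 5606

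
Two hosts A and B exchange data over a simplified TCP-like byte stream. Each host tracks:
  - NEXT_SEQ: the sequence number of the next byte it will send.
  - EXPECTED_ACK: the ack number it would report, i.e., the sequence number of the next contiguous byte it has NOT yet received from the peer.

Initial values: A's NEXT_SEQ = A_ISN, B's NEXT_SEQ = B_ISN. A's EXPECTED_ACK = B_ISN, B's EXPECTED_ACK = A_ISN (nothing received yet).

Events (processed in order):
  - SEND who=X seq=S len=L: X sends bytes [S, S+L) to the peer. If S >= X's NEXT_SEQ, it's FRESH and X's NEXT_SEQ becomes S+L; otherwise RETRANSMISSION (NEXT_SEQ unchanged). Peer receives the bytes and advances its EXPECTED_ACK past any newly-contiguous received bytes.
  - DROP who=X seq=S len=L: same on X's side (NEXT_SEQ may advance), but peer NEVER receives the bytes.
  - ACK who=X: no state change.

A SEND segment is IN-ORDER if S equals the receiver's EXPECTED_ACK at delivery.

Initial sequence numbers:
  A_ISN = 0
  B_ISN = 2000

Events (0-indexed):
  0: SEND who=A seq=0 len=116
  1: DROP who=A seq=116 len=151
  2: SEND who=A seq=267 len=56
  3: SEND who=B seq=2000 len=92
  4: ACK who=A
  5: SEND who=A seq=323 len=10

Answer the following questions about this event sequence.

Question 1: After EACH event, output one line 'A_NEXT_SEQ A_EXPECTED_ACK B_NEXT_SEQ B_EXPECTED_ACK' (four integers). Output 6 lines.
116 2000 2000 116
267 2000 2000 116
323 2000 2000 116
323 2092 2092 116
323 2092 2092 116
333 2092 2092 116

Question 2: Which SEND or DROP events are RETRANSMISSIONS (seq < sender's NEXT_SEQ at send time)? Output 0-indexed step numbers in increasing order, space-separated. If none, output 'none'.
Answer: none

Derivation:
Step 0: SEND seq=0 -> fresh
Step 1: DROP seq=116 -> fresh
Step 2: SEND seq=267 -> fresh
Step 3: SEND seq=2000 -> fresh
Step 5: SEND seq=323 -> fresh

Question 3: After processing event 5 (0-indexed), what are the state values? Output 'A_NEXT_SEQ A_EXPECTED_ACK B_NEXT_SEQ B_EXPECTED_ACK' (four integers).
After event 0: A_seq=116 A_ack=2000 B_seq=2000 B_ack=116
After event 1: A_seq=267 A_ack=2000 B_seq=2000 B_ack=116
After event 2: A_seq=323 A_ack=2000 B_seq=2000 B_ack=116
After event 3: A_seq=323 A_ack=2092 B_seq=2092 B_ack=116
After event 4: A_seq=323 A_ack=2092 B_seq=2092 B_ack=116
After event 5: A_seq=333 A_ack=2092 B_seq=2092 B_ack=116

333 2092 2092 116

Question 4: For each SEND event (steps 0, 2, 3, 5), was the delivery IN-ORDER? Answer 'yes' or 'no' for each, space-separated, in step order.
Step 0: SEND seq=0 -> in-order
Step 2: SEND seq=267 -> out-of-order
Step 3: SEND seq=2000 -> in-order
Step 5: SEND seq=323 -> out-of-order

Answer: yes no yes no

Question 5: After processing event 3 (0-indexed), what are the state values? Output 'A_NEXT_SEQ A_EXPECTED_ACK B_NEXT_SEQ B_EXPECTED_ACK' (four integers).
After event 0: A_seq=116 A_ack=2000 B_seq=2000 B_ack=116
After event 1: A_seq=267 A_ack=2000 B_seq=2000 B_ack=116
After event 2: A_seq=323 A_ack=2000 B_seq=2000 B_ack=116
After event 3: A_seq=323 A_ack=2092 B_seq=2092 B_ack=116

323 2092 2092 116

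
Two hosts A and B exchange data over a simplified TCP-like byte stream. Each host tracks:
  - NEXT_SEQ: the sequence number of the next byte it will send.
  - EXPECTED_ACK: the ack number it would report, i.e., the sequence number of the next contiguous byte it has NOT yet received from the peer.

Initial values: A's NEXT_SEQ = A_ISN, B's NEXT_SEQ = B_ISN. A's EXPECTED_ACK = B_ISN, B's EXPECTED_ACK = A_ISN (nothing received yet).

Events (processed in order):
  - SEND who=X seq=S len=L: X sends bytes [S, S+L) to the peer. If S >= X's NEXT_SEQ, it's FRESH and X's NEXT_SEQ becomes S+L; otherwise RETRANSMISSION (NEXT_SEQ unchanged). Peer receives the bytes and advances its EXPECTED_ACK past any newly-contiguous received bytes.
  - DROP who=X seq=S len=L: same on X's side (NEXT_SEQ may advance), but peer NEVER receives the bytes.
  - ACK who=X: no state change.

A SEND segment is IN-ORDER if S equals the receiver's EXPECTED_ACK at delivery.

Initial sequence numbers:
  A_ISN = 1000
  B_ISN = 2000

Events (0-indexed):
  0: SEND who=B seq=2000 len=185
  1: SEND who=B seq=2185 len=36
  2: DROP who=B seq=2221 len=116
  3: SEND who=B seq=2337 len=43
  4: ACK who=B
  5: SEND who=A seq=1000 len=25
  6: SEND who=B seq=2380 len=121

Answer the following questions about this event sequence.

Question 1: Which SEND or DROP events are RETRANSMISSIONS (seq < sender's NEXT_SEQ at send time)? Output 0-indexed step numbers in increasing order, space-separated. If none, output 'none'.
Step 0: SEND seq=2000 -> fresh
Step 1: SEND seq=2185 -> fresh
Step 2: DROP seq=2221 -> fresh
Step 3: SEND seq=2337 -> fresh
Step 5: SEND seq=1000 -> fresh
Step 6: SEND seq=2380 -> fresh

Answer: none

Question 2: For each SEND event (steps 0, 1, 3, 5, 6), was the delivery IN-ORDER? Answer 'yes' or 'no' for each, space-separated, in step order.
Answer: yes yes no yes no

Derivation:
Step 0: SEND seq=2000 -> in-order
Step 1: SEND seq=2185 -> in-order
Step 3: SEND seq=2337 -> out-of-order
Step 5: SEND seq=1000 -> in-order
Step 6: SEND seq=2380 -> out-of-order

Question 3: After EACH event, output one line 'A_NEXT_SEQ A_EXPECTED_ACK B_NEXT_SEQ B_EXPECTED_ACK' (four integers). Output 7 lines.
1000 2185 2185 1000
1000 2221 2221 1000
1000 2221 2337 1000
1000 2221 2380 1000
1000 2221 2380 1000
1025 2221 2380 1025
1025 2221 2501 1025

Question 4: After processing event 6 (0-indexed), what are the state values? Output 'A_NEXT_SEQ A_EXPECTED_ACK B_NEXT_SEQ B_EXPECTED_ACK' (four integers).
After event 0: A_seq=1000 A_ack=2185 B_seq=2185 B_ack=1000
After event 1: A_seq=1000 A_ack=2221 B_seq=2221 B_ack=1000
After event 2: A_seq=1000 A_ack=2221 B_seq=2337 B_ack=1000
After event 3: A_seq=1000 A_ack=2221 B_seq=2380 B_ack=1000
After event 4: A_seq=1000 A_ack=2221 B_seq=2380 B_ack=1000
After event 5: A_seq=1025 A_ack=2221 B_seq=2380 B_ack=1025
After event 6: A_seq=1025 A_ack=2221 B_seq=2501 B_ack=1025

1025 2221 2501 1025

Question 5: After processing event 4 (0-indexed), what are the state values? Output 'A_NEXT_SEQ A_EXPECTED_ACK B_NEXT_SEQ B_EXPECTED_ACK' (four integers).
After event 0: A_seq=1000 A_ack=2185 B_seq=2185 B_ack=1000
After event 1: A_seq=1000 A_ack=2221 B_seq=2221 B_ack=1000
After event 2: A_seq=1000 A_ack=2221 B_seq=2337 B_ack=1000
After event 3: A_seq=1000 A_ack=2221 B_seq=2380 B_ack=1000
After event 4: A_seq=1000 A_ack=2221 B_seq=2380 B_ack=1000

1000 2221 2380 1000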